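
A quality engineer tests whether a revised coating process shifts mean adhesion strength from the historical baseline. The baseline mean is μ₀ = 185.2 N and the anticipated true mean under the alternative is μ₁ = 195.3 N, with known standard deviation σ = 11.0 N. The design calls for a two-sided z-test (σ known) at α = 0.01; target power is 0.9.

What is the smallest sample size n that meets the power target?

Standardized effect: d = |μ₁ − μ₀| / σ = |195.3 − 185.2| / 11.0 = 0.9182
Set Φ(δ − 2.576) = 0.9; then δ − 2.576 = Φ⁻¹(0.9) = 1.282, giving δ = 3.857.
(Ignoring the negligible lower-tail rejection probability gives the usual closed-form inversion.)
δ = d·√n ⇒ n = (δ/d)² = (3.857 / 0.9182)² = 17.65.
Round up to the next whole unit.

n = 18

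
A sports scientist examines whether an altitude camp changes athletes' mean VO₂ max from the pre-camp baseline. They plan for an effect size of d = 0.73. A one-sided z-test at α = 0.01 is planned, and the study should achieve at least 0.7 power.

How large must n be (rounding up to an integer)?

n = 16

For power 0.7 need Φ(δ − z_{0.01}) = 0.7, so δ = z_{0.01} + z_{0.30} = 2.326 + 0.524 = 2.851.
δ = d·√n ⇒ n = (δ/d)² = (2.851 / 0.73)² = 15.25.
Rounding up, n = 16.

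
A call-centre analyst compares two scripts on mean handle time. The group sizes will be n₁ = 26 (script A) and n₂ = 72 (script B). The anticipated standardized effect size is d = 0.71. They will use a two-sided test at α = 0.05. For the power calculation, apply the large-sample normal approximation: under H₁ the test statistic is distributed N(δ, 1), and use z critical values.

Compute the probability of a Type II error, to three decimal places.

β ≈ 0.126

Noncentrality parameter: λ = d / √(1/n₁ + 1/n₂) = 0.71 / √(1/26 + 1/72) = 3.1031
Two-sided α = 0.05 → critical value z_{0.025} = 1.960.
Power = Φ(λ − 1.960) + Φ(−λ − 1.960) = Φ(1.143) + Φ(-5.063) = 0.8735 + 0.0000 = 0.8735.
Type II error: β = 1 − power = 1 − 0.8735 = 0.1265.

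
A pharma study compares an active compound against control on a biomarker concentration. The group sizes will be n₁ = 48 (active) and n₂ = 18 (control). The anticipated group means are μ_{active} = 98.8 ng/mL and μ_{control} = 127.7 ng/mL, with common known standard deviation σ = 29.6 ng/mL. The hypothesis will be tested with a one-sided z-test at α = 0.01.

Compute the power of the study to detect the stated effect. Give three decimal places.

Standardized effect: d = |μ_{active} − μ_{control}| / σ = |98.8 − 127.7| / 29.6 = 0.9764
Noncentrality parameter: δ = d / √(1/n₁ + 1/n₂) = 0.9764 / √(1/48 + 1/18) = 3.5326
One-sided α = 0.01 → critical value z_{0.01} = 2.326.
Power = Φ(δ − 2.326) = Φ(1.206) = 0.8861.

Power ≈ 0.886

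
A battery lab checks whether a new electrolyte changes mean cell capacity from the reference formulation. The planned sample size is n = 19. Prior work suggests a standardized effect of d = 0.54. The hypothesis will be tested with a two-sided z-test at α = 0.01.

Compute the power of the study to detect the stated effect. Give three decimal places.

Noncentrality parameter: δ = d·√n = 0.54 × √19 = 2.3538
Critical value for a two-sided test at α = 0.01: z_{α/2} = 2.576.
Power = Φ(δ − 2.576) + Φ(−δ − 2.576) = Φ(-0.222) + Φ(-4.930) = 0.4121 + 0.0000 = 0.4121.

Power ≈ 0.412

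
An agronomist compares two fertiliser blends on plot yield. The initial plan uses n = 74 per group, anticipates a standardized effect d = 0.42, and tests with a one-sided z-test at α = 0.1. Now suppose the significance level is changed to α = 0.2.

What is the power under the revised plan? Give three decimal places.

Power ≈ 0.957

δ = d·√(n/2) = 0.42 × √(74/2) = 2.5548 (unchanged). New critical value: z_{0.2} = 0.842.
Revised power = Φ(δ − 0.842) = Φ(1.713) = 0.9567.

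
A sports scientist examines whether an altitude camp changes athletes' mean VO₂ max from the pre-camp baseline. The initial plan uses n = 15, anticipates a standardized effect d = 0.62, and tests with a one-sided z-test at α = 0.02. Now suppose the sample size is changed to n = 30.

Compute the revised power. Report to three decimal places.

With n = 30: δ = d·√n = 0.62 × √30 = 3.3959. Critical value z_{0.02} = 2.054.
Revised power = Φ(δ − 2.054) = Φ(1.342) = 0.9102.

Power ≈ 0.910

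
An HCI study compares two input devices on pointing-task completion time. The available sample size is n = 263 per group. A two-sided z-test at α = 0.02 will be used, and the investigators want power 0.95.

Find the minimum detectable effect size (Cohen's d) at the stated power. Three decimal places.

Required noncentrality: δ = z_{0.01} + z_{0.05} = 2.326 + 1.645 = 3.971.
(Lower-tail contribution to power is negligible for δ > 0.)
δ = d·√(n/2) ⇒ d = δ/√(n/2) = 3.971/√(263/2) = 0.3463.

d ≈ 0.346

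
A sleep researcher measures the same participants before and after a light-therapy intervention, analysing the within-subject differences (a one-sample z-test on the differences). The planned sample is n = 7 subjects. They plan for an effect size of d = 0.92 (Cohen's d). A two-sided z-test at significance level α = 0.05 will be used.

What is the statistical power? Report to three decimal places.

Power ≈ 0.682

Noncentrality parameter: λ = d·√n = 0.92 × √7 = 2.4341
Two-sided α = 0.05 → critical value z_{0.025} = 1.960.
Power = Φ(λ − 1.960) + Φ(−λ − 1.960) = Φ(0.474) + Φ(-4.394) = 0.6823 + 0.0000 = 0.6823.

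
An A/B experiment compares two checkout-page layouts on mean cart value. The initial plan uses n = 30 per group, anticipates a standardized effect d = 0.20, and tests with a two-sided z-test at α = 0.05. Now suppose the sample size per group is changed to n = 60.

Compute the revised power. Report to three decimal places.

Power ≈ 0.195

With n = 60 per group: δ = d·√(n/2) = 0.20 × √(60/2) = 1.0954. Critical value z_{0.025} = 1.960.
Revised power = Φ(δ − 1.960) + Φ(−δ − 1.960) = Φ(-0.865) + Φ(-3.055) = 0.1937 + 0.0011 = 0.1948.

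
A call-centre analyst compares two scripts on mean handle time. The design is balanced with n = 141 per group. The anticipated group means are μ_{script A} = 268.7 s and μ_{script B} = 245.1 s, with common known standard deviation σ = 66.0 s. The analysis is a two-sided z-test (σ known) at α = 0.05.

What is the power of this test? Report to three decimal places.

Standardized effect: d = |μ_{script A} − μ_{script B}| / σ = |268.7 − 245.1| / 66.0 = 0.3576
Noncentrality parameter: δ = d·√(n/2) = 0.3576 × √(141/2) = 3.0024
Critical value for a two-sided test at α = 0.05: z_{α/2} = 1.960.
Power = Φ(δ − 1.960) + Φ(−δ − 1.960) = Φ(1.042) + Φ(-4.962) = 0.8514 + 0.0000 = 0.8514.

Power ≈ 0.851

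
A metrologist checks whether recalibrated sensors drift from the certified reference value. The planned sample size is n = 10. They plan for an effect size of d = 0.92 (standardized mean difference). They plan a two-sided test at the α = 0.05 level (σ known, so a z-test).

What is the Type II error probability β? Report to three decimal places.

β ≈ 0.171

Noncentrality parameter: δ = d·√n = 0.92 × √10 = 2.9093
Critical value for a two-sided test at α = 0.05: z_{α/2} = 1.960.
Power = Φ(δ − 1.960) + Φ(−δ − 1.960) = Φ(0.949) + Φ(-4.869) = 0.8288 + 0.0000 = 0.8288.
Type II error: β = 1 − power = 1 − 0.8288 = 0.1712.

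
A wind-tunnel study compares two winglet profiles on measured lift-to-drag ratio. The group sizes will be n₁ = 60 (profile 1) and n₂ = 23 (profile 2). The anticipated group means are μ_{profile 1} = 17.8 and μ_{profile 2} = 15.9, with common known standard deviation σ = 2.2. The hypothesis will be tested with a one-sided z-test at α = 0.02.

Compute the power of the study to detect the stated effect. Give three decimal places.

Power ≈ 0.929

Standardized effect: d = |μ_{profile 1} − μ_{profile 2}| / σ = |17.8 − 15.9| / 2.2 = 0.8636
Noncentrality parameter: δ = d / √(1/n₁ + 1/n₂) = 0.8636 / √(1/60 + 1/23) = 3.5215
Critical value for a one-sided test at α = 0.02: z_α = 2.054.
Power = Φ(δ − 2.054) = Φ(1.468) = 0.9289.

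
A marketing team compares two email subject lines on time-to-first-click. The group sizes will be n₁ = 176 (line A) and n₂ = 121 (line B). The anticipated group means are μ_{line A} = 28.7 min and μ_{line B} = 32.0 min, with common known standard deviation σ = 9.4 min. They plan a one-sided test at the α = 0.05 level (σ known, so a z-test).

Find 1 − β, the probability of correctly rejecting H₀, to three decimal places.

Standardized effect: d = |μ_{line A} − μ_{line B}| / σ = |28.7 − 32.0| / 9.4 = 0.3511
Noncentrality parameter: δ = d / √(1/n₁ + 1/n₂) = 0.3511 / √(1/176 + 1/121) = 2.9727
One-sided α = 0.05 → critical value z_{0.05} = 1.645.
Power = P(Z > 1.645 − δ) = Φ(1.328) = 0.9079.

Power ≈ 0.908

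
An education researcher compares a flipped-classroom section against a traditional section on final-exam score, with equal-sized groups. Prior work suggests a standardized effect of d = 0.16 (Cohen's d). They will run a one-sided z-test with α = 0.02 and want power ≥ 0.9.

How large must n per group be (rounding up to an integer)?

n = 870 per group

Set Φ(δ − 2.054) = 0.9; then δ − 2.054 = Φ⁻¹(0.9) = 1.282, giving δ = 3.335.
δ = d·√(n/2) ⇒ n = 2(δ/d)² = 2 × (3.335 / 0.16)² = 869.08.
Round up to the next whole unit.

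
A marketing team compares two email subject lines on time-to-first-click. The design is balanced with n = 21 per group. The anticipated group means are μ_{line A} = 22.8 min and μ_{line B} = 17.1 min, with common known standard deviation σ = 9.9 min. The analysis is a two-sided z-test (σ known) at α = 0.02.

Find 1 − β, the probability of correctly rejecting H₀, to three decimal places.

Power ≈ 0.323

Standardized effect: d = |μ_{line A} − μ_{line B}| / σ = |22.8 − 17.1| / 9.9 = 0.5758
Noncentrality parameter: δ = d·√(n/2) = 0.5758 × √(21/2) = 1.8657
Critical value for a two-sided test at α = 0.02: z_{α/2} = 2.326.
Power = Φ(δ − 2.326) + Φ(−δ − 2.326) = Φ(-0.461) + Φ(-4.192) = 0.3225 + 0.0000 = 0.3225.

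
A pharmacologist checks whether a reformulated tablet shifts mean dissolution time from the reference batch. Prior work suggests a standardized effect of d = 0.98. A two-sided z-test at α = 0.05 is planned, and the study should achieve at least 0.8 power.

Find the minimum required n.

n = 9

Set Φ(δ − 1.960) = 0.8; then δ − 1.960 = Φ⁻¹(0.8) = 0.842, giving δ = 2.802.
(For δ > 0 the lower-tail rejection region contributes negligibly to power, so the one-term inversion is standard.)
δ = d·√n ⇒ n = (δ/d)² = (2.802 / 0.98)² = 8.17.
Round up to the next whole unit.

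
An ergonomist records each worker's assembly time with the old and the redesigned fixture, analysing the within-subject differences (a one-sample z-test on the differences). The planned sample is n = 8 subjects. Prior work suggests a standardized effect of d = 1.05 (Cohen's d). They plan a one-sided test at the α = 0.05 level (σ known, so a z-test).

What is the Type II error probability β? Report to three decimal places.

β ≈ 0.093

Noncentrality parameter: λ = d·√n = 1.05 × √8 = 2.9698
Critical value for a one-sided test at α = 0.05: z_α = 1.645.
Power = P(Z > 1.645 − λ) = Φ(1.325) = 0.9074.
Type II error: β = 1 − power = 1 − 0.9074 = 0.0926.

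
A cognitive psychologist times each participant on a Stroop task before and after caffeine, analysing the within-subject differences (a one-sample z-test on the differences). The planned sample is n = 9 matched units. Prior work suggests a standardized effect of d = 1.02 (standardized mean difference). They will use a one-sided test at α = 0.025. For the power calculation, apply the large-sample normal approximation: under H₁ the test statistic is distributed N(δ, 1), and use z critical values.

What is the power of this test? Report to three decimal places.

Noncentrality parameter: δ = d·√n = 1.02 × √9 = 3.0600
Critical value for a one-sided test at α = 0.025: z_α = 1.960.
Power = P(Z > 1.960 − δ) = Φ(1.100) = 0.8643.

Power ≈ 0.864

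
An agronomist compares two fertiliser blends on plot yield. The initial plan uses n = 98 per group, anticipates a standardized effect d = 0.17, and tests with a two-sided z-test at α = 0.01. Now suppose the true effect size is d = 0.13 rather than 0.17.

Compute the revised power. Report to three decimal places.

Power ≈ 0.048

With d = 0.13: δ = d·√(n/2) = 0.13 × √(98/2) = 0.9100. Critical value z_{0.005} = 2.576.
Revised power = Φ(δ − 2.576) + Φ(−δ − 2.576) = Φ(-1.666) + Φ(-3.486) = 0.0479 + 0.0002 = 0.0481.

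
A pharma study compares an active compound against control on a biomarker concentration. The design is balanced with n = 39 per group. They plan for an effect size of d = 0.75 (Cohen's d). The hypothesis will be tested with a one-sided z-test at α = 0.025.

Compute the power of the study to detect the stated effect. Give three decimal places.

Noncentrality parameter: δ = d·√(n/2) = 0.75 × √(39/2) = 3.3119
Critical value for a one-sided test at α = 0.025: z_α = 1.960.
Power = Φ(δ − 1.960) = Φ(1.352) = 0.9118.

Power ≈ 0.912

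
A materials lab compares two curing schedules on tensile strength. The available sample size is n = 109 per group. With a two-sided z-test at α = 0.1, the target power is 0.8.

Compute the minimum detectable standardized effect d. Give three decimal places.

Required noncentrality: δ = z_{0.05} + z_{0.20} = 1.645 + 0.842 = 2.486.
(The second rejection-region term Φ(−δ − z_{α/2}) is negligible and dropped.)
δ = d·√(n/2) ⇒ d = δ/√(n/2) = 2.486/√(109/2) = 0.3368.

d ≈ 0.337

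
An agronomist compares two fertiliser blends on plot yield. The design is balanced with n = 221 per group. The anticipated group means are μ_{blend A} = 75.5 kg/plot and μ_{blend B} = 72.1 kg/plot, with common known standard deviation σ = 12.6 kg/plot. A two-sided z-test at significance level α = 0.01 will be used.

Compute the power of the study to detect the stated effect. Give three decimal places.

Power ≈ 0.603

Standardized effect: d = |μ_{blend A} − μ_{blend B}| / σ = |75.5 − 72.1| / 12.6 = 0.2698
Noncentrality parameter: δ = d·√(n/2) = 0.2698 × √(221/2) = 2.8365
Critical value for a two-sided test at α = 0.01: z_{α/2} = 2.576.
Power = Φ(δ − 2.576) + Φ(−δ − 2.576) = Φ(0.261) + Φ(-5.412) = 0.6028 + 0.0000 = 0.6028.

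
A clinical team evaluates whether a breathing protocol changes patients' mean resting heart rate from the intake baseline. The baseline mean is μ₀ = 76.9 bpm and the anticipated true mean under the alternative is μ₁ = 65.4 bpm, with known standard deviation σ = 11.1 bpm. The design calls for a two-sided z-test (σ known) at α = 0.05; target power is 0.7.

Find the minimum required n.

Standardized effect: d = |μ₁ − μ₀| / σ = |65.4 − 76.9| / 11.1 = 1.0360
Set Φ(δ − 1.960) = 0.7; then δ − 1.960 = Φ⁻¹(0.7) = 0.524, giving δ = 2.484.
(Ignoring the negligible lower-tail rejection probability gives the usual closed-form inversion.)
δ = d·√n ⇒ n = (δ/d)² = (2.484 / 1.0360)² = 5.75.
Rounding up, n = 6.

n = 6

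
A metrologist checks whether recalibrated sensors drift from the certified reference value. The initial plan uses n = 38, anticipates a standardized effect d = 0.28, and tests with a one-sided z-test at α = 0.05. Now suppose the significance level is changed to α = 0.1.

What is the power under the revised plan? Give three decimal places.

δ = d·√n = 0.28 × √38 = 1.7260 (unchanged). New critical value: z_{0.1} = 1.282.
Revised power = Φ(δ − 1.282) = Φ(0.444) = 0.6717.

Power ≈ 0.672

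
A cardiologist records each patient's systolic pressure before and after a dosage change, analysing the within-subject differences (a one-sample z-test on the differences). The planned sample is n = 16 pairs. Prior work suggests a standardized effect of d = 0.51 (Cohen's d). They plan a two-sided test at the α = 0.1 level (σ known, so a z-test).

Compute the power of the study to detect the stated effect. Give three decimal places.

Power ≈ 0.654

Noncentrality parameter: δ = d·√n = 0.51 × √16 = 2.0400
Two-sided α = 0.1 → critical value z_{0.05} = 1.645.
Power = Φ(δ − 1.645) + Φ(−δ − 1.645) = Φ(0.395) + Φ(-3.685) = 0.6536 + 0.0001 = 0.6537.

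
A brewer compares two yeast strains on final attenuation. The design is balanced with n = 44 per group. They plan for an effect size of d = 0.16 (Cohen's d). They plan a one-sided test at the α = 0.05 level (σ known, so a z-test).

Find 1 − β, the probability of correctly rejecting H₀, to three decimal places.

Noncentrality parameter: δ = d·√(n/2) = 0.16 × √(44/2) = 0.7505
Critical value for a one-sided test at α = 0.05: z_α = 1.645.
Power = Φ(δ − 1.645) = Φ(-0.894) = 0.1856.

Power ≈ 0.186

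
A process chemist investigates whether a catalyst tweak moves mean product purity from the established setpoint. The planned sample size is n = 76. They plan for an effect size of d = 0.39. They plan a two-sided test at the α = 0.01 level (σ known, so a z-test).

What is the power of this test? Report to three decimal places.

Noncentrality parameter: δ = d·√n = 0.39 × √76 = 3.3999
Critical value for a two-sided test at α = 0.01: z_{α/2} = 2.576.
Power = Φ(δ − 2.576) + Φ(−δ − 2.576) = Φ(0.824) + Φ(-5.976) = 0.7951 + 0.0000 = 0.7951.

Power ≈ 0.795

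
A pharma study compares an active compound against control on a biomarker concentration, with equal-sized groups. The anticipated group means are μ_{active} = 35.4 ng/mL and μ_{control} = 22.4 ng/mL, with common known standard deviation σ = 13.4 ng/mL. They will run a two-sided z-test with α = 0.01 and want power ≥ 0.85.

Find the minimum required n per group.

Standardized effect: d = |μ_{active} − μ_{control}| / σ = |35.4 − 22.4| / 13.4 = 0.9701
Set Φ(δ − 2.576) = 0.85; then δ − 2.576 = Φ⁻¹(0.85) = 1.036, giving δ = 3.612.
(Ignoring the negligible lower-tail rejection probability gives the usual closed-form inversion.)
δ = d·√(n/2) ⇒ n = 2(δ/d)² = 2 × (3.612 / 0.9701)² = 27.73.
Rounding up, n = 28 per group.

n = 28 per group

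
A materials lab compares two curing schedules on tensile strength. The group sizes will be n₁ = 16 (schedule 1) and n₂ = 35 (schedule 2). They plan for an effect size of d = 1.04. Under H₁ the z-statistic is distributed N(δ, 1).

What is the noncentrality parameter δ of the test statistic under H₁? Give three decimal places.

δ ≈ 3.446

δ = d / √(1/n₁ + 1/n₂) = 1.04 / √(1/16 + 1/35) = 3.4462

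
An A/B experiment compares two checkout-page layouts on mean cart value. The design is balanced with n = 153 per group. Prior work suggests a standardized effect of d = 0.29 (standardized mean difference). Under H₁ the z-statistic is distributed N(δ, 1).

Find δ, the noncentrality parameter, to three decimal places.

δ = d·√(n/2) = 0.29 × √(153/2) = 2.5365

δ ≈ 2.536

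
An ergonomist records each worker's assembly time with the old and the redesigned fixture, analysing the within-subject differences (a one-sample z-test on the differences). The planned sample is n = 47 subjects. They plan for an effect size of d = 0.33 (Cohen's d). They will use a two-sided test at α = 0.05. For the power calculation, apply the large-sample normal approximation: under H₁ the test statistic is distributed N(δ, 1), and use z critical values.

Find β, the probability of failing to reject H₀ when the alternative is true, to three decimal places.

β ≈ 0.381

Noncentrality parameter: λ = d·√n = 0.33 × √47 = 2.2624
Two-sided α = 0.05 → critical value z_{0.025} = 1.960.
Power = Φ(λ − 1.960) + Φ(−λ − 1.960) = Φ(0.302) + Φ(-4.222) = 0.6188 + 0.0000 = 0.6188.
Type II error: β = 1 − power = 1 − 0.6188 = 0.3812.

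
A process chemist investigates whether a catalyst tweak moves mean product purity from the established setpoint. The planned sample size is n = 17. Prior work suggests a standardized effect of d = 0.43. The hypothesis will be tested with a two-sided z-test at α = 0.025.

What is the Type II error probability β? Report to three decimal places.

Noncentrality parameter: δ = d·√n = 0.43 × √17 = 1.7729
Critical value for a two-sided test at α = 0.025: z_{α/2} = 2.241.
Power = Φ(δ − 2.241) + Φ(−δ − 2.241) = Φ(-0.468) + Φ(-4.014) = 0.3197 + 0.0000 = 0.3198.
Type II error: β = 1 − power = 1 − 0.3198 = 0.6802.

β ≈ 0.680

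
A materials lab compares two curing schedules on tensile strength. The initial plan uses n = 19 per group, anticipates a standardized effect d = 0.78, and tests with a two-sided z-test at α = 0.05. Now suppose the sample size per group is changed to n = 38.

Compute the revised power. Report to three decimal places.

With n = 38 per group: δ = d·√(n/2) = 0.78 × √(38/2) = 3.3999. Critical value z_{0.025} = 1.960.
Revised power = Φ(δ − 1.960) + Φ(−δ − 1.960) = Φ(1.440) + Φ(-5.360) = 0.9251 + 0.0000 = 0.9251.

Power ≈ 0.925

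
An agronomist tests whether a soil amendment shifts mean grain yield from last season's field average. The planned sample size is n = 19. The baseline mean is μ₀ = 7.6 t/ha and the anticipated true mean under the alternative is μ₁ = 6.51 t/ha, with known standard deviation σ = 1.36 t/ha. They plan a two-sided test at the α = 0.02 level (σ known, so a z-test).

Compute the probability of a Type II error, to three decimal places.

β ≈ 0.122

Standardized effect: d = |μ₁ − μ₀| / σ = |6.51 − 7.6| / 1.36 = 0.8015
Noncentrality parameter: δ = d·√n = 0.8015 × √19 = 3.4935
Two-sided α = 0.02 → critical value z_{0.01} = 2.326.
Power = Φ(δ − 2.326) + Φ(−δ − 2.326) = Φ(1.167) + Φ(-5.820) = 0.8784 + 0.0000 = 0.8784.
Type II error: β = 1 − power = 1 − 0.8784 = 0.1216.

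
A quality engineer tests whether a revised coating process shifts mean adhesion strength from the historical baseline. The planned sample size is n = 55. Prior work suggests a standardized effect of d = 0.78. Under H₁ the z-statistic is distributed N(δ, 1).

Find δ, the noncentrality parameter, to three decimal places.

δ = d·√n = 0.78 × √55 = 5.7846

δ ≈ 5.785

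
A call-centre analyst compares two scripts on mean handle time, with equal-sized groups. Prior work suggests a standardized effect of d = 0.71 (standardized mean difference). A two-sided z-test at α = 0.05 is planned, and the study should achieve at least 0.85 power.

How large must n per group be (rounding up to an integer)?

n = 36 per group

For power 0.85 need Φ(δ − z_{0.025}) = 0.85, so δ = z_{0.025} + z_{0.15} = 1.960 + 1.036 = 2.996.
(For δ > 0 the lower-tail rejection region contributes negligibly to power, so the one-term inversion is standard.)
δ = d·√(n/2) ⇒ n = 2(δ/d)² = 2 × (2.996 / 0.71)² = 35.62.
Rounding up, n = 36 per group.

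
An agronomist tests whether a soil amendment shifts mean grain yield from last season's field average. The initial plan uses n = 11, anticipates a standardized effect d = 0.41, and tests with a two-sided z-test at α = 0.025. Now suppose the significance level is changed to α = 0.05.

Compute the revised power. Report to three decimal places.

δ = d·√n = 0.41 × √11 = 1.3598 (unchanged). New critical value: z_{0.025} = 1.960.
Revised power = Φ(δ − 1.960) + Φ(−δ − 1.960) = Φ(-0.600) + Φ(-3.320) = 0.2742 + 0.0005 = 0.2747.

Power ≈ 0.275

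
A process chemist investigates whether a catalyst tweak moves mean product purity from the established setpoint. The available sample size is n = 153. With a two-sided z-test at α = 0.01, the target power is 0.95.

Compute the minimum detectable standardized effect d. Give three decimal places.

d ≈ 0.341

Need Φ(δ − 2.576) = 0.95, so δ = 2.576 + 1.645 = 4.221.
(The second rejection-region term Φ(−δ − z_{α/2}) is negligible and dropped.)
δ = d·√n ⇒ d = δ/√n = 4.221/√153 = 0.3412.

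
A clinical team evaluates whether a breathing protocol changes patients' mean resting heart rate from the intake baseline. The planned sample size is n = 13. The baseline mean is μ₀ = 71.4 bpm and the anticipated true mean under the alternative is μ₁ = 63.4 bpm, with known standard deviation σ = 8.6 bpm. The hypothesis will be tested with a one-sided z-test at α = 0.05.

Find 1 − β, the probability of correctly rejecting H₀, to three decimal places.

Power ≈ 0.956

Standardized effect: d = |μ₁ − μ₀| / σ = |63.4 − 71.4| / 8.6 = 0.9302
Noncentrality parameter: δ = d·√n = 0.9302 × √13 = 3.3540
One-sided α = 0.05 → critical value z_{0.05} = 1.645.
Power = P(Z > 1.645 − δ) = Φ(1.709) = 0.9563.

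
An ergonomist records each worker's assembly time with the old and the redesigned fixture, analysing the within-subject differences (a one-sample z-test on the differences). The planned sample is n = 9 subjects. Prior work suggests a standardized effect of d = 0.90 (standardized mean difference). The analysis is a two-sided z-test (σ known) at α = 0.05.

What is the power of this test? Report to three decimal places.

Noncentrality parameter: δ = d·√n = 0.90 × √9 = 2.7000
Critical value for a two-sided test at α = 0.05: z_{α/2} = 1.960.
Power = Φ(δ − 1.960) + Φ(−δ − 1.960) = Φ(0.740) + Φ(-4.660) = 0.7704 + 0.0000 = 0.7704.

Power ≈ 0.770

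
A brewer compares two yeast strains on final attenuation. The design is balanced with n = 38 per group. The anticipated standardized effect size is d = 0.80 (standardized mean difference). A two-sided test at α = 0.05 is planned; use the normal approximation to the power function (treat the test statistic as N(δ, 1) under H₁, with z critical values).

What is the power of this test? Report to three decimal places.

Noncentrality parameter: δ = d·√(n/2) = 0.80 × √(38/2) = 3.4871
Critical value for a two-sided test at α = 0.05: z_{α/2} = 1.960.
Power = Φ(δ − 1.960) + Φ(−δ − 1.960) = Φ(1.527) + Φ(-5.447) = 0.9366 + 0.0000 = 0.9366.

Power ≈ 0.937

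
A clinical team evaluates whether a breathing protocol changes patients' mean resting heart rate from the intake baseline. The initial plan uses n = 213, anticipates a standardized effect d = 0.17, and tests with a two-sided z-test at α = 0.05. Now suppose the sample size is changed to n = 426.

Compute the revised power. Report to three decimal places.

Power ≈ 0.939

With n = 426: δ = d·√n = 0.17 × √426 = 3.5088. Critical value z_{0.025} = 1.960.
Revised power = Φ(δ − 1.960) + Φ(−δ − 1.960) = Φ(1.549) + Φ(-5.469) = 0.9393 + 0.0000 = 0.9393.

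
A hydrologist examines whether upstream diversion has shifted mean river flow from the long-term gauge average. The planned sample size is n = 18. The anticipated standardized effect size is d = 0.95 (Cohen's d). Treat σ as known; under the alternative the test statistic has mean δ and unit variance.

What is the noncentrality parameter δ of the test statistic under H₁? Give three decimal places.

The noncentrality parameter scales effect size by the design's sample-size factor: δ = d·√n = 0.95 × √18 = 4.0305

δ ≈ 4.031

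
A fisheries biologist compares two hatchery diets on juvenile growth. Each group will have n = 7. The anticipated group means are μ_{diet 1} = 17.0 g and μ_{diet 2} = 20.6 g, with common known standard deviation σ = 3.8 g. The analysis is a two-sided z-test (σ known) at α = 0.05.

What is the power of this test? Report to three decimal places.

Standardized effect: d = |μ_{diet 1} − μ_{diet 2}| / σ = |17.0 − 20.6| / 3.8 = 0.9474
Noncentrality parameter: δ = d·√(n/2) = 0.9474 × √(7/2) = 1.7724
Two-sided α = 0.05 → critical value z_{0.025} = 1.960.
Power = Φ(δ − 1.960) + Φ(−δ − 1.960) = Φ(-0.188) + Φ(-3.732) = 0.4256 + 0.0001 = 0.4257.

Power ≈ 0.426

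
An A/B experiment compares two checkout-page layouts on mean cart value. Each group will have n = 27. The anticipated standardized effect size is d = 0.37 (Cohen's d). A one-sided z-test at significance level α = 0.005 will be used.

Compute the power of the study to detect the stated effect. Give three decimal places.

Power ≈ 0.112

Noncentrality parameter: δ = d·√(n/2) = 0.37 × √(27/2) = 1.3595
One-sided α = 0.005 → critical value z_{0.005} = 2.576.
Power = Φ(δ − 2.576) = Φ(-1.216) = 0.1119.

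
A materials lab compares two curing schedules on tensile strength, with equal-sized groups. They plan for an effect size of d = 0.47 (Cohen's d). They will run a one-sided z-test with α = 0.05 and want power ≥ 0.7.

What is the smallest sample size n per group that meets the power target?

For power 0.7 need Φ(δ − z_{0.05}) = 0.7, so δ = z_{0.05} + z_{0.30} = 1.645 + 0.524 = 2.169.
δ = d·√(n/2) ⇒ n = 2(δ/d)² = 2 × (2.169 / 0.47)² = 42.60.
Rounding up, n = 43 per group.

n = 43 per group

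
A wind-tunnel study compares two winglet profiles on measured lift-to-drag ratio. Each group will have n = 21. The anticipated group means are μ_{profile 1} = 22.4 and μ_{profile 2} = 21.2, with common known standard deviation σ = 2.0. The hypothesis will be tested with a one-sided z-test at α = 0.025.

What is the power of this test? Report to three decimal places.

Power ≈ 0.494

Standardized effect: d = |μ_{profile 1} − μ_{profile 2}| / σ = |22.4 − 21.2| / 2.0 = 0.6000
Noncentrality parameter: δ = d·√(n/2) = 0.6000 × √(21/2) = 1.9442
Critical value for a one-sided test at α = 0.025: z_α = 1.960.
Power = P(Z > 1.960 − δ) = Φ(-0.016) = 0.4937.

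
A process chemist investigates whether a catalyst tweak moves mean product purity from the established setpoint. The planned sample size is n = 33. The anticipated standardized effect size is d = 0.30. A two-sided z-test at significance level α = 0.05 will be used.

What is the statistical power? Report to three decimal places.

Noncentrality parameter: δ = d·√n = 0.30 × √33 = 1.7234
Critical value for a two-sided test at α = 0.05: z_{α/2} = 1.960.
Power = Φ(δ − 1.960) + Φ(−δ − 1.960) = Φ(-0.237) + Φ(-3.683) = 0.4065 + 0.0001 = 0.4066.

Power ≈ 0.407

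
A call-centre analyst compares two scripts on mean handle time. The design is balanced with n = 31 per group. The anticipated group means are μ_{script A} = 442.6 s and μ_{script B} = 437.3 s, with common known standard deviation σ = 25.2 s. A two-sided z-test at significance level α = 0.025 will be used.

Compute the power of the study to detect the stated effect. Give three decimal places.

Standardized effect: d = |μ_{script A} − μ_{script B}| / σ = |442.6 − 437.3| / 25.2 = 0.2103
Noncentrality parameter: δ = d·√(n/2) = 0.2103 × √(31/2) = 0.8280
Critical value for a two-sided test at α = 0.025: z_{α/2} = 2.241.
Power = Φ(δ − 2.241) + Φ(−δ − 2.241) = Φ(-1.413) + Φ(-3.069) = 0.0788 + 0.0011 = 0.0798.

Power ≈ 0.080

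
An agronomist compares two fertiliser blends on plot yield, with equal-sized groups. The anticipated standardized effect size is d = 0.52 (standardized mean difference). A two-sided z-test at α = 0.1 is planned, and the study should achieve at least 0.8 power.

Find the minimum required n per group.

Set Φ(δ − 1.645) = 0.8; then δ − 1.645 = Φ⁻¹(0.8) = 0.842, giving δ = 2.486.
(The Φ(−δ − z_{α/2}) term is vanishingly small for δ > 0 and is dropped in the standard sample-size formula.)
δ = d·√(n/2) ⇒ n = 2(δ/d)² = 2 × (2.486 / 0.52)² = 45.73.
Rounding up, n = 46 per group.

n = 46 per group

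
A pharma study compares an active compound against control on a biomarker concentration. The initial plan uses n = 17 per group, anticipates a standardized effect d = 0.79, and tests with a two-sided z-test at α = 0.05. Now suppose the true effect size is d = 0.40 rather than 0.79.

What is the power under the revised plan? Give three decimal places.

With d = 0.40: δ = d·√(n/2) = 0.40 × √(17/2) = 1.1662. Critical value z_{0.025} = 1.960.
Revised power = Φ(δ − 1.960) + Φ(−δ − 1.960) = Φ(-0.794) + Φ(-3.126) = 0.2137 + 0.0009 = 0.2145.

Power ≈ 0.215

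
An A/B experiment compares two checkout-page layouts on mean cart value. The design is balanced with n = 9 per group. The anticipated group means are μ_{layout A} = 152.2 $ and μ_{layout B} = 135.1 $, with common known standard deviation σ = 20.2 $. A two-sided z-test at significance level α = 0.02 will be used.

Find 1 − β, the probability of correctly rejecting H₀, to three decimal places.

Standardized effect: d = |μ_{layout A} − μ_{layout B}| / σ = |152.2 − 135.1| / 20.2 = 0.8465
Noncentrality parameter: δ = d·√(n/2) = 0.8465 × √(9/2) = 1.7958
Critical value for a two-sided test at α = 0.02: z_{α/2} = 2.326.
Power = Φ(δ − 2.326) + Φ(−δ − 2.326) = Φ(-0.531) + Φ(-4.122) = 0.2979 + 0.0000 = 0.2979.

Power ≈ 0.298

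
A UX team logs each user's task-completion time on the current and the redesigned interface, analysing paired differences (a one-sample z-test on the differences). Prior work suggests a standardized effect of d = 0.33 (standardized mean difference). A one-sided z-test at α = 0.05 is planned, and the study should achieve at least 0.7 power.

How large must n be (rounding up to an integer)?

Set Φ(δ − 1.645) = 0.7; then δ − 1.645 = Φ⁻¹(0.7) = 0.524, giving δ = 2.169.
δ = d·√n ⇒ n = (δ/d)² = (2.169 / 0.33)² = 43.21.
Rounding up, n = 44.

n = 44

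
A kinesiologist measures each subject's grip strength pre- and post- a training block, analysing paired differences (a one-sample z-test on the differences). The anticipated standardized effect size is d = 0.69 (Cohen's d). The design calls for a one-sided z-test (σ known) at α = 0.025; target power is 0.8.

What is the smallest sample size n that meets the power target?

For power 0.8 need Φ(δ − z_{0.025}) = 0.8, so δ = z_{0.025} + z_{0.20} = 1.960 + 0.842 = 2.802.
δ = d·√n ⇒ n = (δ/d)² = (2.802 / 0.69)² = 16.49.
Rounding up, n = 17.

n = 17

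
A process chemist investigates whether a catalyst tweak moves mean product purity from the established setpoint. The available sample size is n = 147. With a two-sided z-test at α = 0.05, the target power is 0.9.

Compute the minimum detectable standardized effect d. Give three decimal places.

d ≈ 0.267

Required noncentrality: δ = z_{0.025} + z_{0.10} = 1.960 + 1.282 = 3.242.
(The second rejection-region term Φ(−δ − z_{α/2}) is negligible and dropped.)
δ = d·√n ⇒ d = δ/√n = 3.242/√147 = 0.2674.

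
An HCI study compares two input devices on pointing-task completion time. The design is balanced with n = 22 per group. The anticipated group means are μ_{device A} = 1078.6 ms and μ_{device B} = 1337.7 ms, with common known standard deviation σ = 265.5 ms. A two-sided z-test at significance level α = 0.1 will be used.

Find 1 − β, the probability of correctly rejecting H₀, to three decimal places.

Standardized effect: d = |μ_{device A} − μ_{device B}| / σ = |1078.6 − 1337.7| / 265.5 = 0.9759
Noncentrality parameter: δ = d·√(n/2) = 0.9759 × √(22/2) = 3.2367
Critical value for a two-sided test at α = 0.1: z_{α/2} = 1.645.
Power = Φ(δ − 1.645) + Φ(−δ − 1.645) = Φ(1.592) + Φ(-4.882) = 0.9443 + 0.0000 = 0.9443.

Power ≈ 0.944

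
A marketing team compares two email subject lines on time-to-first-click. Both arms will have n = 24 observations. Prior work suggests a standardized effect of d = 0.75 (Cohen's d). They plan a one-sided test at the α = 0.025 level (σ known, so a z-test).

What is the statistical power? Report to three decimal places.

Power ≈ 0.738

Noncentrality parameter: δ = d·√(n/2) = 0.75 × √(24/2) = 2.5981
One-sided α = 0.025 → critical value z_{0.025} = 1.960.
Power = P(Z > 1.960 − δ) = Φ(0.638) = 0.7383.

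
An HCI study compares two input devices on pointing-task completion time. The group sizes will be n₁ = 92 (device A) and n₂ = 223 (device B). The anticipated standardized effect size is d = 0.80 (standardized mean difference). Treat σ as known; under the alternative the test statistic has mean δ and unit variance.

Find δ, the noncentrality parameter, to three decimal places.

The noncentrality parameter scales effect size by the design's sample-size factor: δ = d / √(1/n₁ + 1/n₂) = 0.80 / √(1/92 + 1/223) = 6.4563

δ ≈ 6.456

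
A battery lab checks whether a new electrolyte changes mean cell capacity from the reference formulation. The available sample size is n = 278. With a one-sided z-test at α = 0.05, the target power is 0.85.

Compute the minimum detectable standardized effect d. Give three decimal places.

d ≈ 0.161

Need Φ(δ − 1.645) = 0.85, so δ = 1.645 + 1.036 = 2.681.
δ = d·√n ⇒ d = δ/√n = 2.681/√278 = 0.1608.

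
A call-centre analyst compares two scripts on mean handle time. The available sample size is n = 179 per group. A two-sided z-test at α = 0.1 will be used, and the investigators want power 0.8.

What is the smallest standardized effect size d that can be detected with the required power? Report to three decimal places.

Need Φ(δ − 1.645) = 0.8, so δ = 1.645 + 0.842 = 2.486.
(Lower-tail contribution to power is negligible for δ > 0.)
δ = d·√(n/2) ⇒ d = δ/√(n/2) = 2.486/√(179/2) = 0.2628.

d ≈ 0.263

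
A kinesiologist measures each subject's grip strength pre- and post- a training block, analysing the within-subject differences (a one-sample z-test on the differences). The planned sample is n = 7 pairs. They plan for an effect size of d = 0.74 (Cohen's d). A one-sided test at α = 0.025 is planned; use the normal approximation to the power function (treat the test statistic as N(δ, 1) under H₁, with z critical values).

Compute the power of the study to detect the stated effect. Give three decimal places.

Power ≈ 0.499

Noncentrality parameter: δ = d·√n = 0.74 × √7 = 1.9579
Critical value for a one-sided test at α = 0.025: z_α = 1.960.
Power = Φ(δ − 1.960) = Φ(-0.002) = 0.4992.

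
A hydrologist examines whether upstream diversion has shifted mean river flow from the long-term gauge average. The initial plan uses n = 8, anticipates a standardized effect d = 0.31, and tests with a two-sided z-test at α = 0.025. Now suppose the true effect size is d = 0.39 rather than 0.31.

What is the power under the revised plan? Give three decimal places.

Power ≈ 0.128

With d = 0.39: δ = d·√n = 0.39 × √8 = 1.1031. Critical value z_{0.0125} = 2.241.
Revised power = Φ(δ − 2.241) + Φ(−δ − 2.241) = Φ(-1.138) + Φ(-3.344) = 0.1275 + 0.0004 = 0.1279.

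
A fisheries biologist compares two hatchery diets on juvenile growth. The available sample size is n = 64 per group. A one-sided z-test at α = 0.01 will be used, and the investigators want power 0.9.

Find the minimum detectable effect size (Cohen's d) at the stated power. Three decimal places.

d ≈ 0.638

Required noncentrality: δ = z_{0.01} + z_{0.10} = 2.326 + 1.282 = 3.608.
δ = d·√(n/2) ⇒ d = δ/√(n/2) = 3.608/√(64/2) = 0.6378.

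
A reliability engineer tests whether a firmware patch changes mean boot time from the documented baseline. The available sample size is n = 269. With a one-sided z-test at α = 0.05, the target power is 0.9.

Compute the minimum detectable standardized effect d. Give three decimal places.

Need Φ(δ − 1.645) = 0.9, so δ = 1.645 + 1.282 = 2.926.
δ = d·√n ⇒ d = δ/√n = 2.926/√269 = 0.1784.

d ≈ 0.178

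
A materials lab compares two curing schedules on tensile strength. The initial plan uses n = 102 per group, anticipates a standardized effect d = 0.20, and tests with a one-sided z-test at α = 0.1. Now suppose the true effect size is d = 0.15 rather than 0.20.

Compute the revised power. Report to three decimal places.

Power ≈ 0.417

With d = 0.15: δ = d·√(n/2) = 0.15 × √(102/2) = 1.0712. Critical value z_{0.1} = 1.282.
Revised power = P(Z > 1.282 − δ) = Φ(-0.210) = 0.4167.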